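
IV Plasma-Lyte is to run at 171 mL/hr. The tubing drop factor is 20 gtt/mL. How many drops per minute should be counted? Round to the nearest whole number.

171 mL/hr ÷ 60 min/hr = 2.85 mL/min
2.85 mL/min × 20 gtt/mL = 57 gtt/min

57 gtt/min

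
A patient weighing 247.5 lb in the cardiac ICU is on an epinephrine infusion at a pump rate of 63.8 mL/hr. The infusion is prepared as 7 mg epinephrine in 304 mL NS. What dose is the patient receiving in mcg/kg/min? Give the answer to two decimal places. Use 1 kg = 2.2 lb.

0.22 mcg/kg/min

Weight = 247.5 lb ÷ 2.2 lb/kg = 112.5 kg
Concentration = 7 mg ÷ 304 mL = 0.02302632 mg/mL = 23.02632 mcg/mL
Drug rate = 63.8 mL/hr × 23.02632 mcg/mL = 1469.079 mcg/hr
1469.079 mcg/hr ÷ 60 min/hr = 24.48465 mcg/min
24.48465 mcg/min ÷ 112.5 kg = 0.2176413 mcg/kg/min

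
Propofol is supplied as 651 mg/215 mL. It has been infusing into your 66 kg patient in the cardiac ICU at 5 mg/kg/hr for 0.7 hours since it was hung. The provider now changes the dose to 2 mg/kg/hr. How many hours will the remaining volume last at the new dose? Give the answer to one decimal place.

3.2 hours

Initial rate:
Dose = 5 mg/kg/hr × 66 kg = 330 mg/hr
Concentration = 651 mg ÷ 215 mL = 3.027907 mg/mL
Rate = 330 mg/hr ÷ 3.027907 mg/mL = 108.9862 mL/hr
Volume infused so far = 108.9862 mL/hr × 0.7 hr = 76.29032 mL
Volume remaining = 215 − 76.29032 = 138.7097 mL
New rate:
Dose = 2 mg/kg/hr × 66 kg = 132 mg/hr
Rate = 132 mg/hr ÷ 3.027907 mg/mL = 43.59447 mL/hr
Time remaining = 138.7097 mL ÷ 43.59447 mL/hr = 3.181818 hr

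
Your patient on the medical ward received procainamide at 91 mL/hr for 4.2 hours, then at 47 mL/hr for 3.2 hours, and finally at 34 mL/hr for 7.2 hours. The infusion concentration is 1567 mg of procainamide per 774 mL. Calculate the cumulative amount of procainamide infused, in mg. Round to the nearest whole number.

1574 mg

Concentration = 1567 mg ÷ 774 mL = 2.024548 mg/mL
Stage 1: 91 mL/hr × 4.2 hr = 382.2 mL → 382.2 mL × 2.024548 mg/mL = 773.7822 mg
Stage 2: 47 mL/hr × 3.2 hr = 150.4 mL → 150.4 mL × 2.024548 mg/mL = 304.492 mg
Stage 3: 34 mL/hr × 7.2 hr = 244.8 mL → 244.8 mL × 2.024548 mg/mL = 495.6093 mg
Total = 773.7822 + 304.492 + 495.6093 = 1573.883 mg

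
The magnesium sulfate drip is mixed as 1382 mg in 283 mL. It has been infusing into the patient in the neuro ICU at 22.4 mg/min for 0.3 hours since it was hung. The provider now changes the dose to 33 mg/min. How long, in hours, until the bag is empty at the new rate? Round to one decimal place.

Initial rate:
22.4 mg/min × 60 min/hr = 1344 mg/hr
Concentration = 1382 mg ÷ 283 mL = 4.883392 mg/mL
Rate = 1344 mg/hr ÷ 4.883392 mg/mL = 275.2185 mL/hr
Volume infused so far = 275.2185 mL/hr × 0.3 hr = 82.56556 mL
Volume remaining = 283 − 82.56556 = 200.4344 mL
New rate:
33 mg/min × 60 min/hr = 1980 mg/hr
Rate = 1980 mg/hr ÷ 4.883392 mg/mL = 405.4559 mL/hr
Time remaining = 200.4344 mL ÷ 405.4559 mL/hr = 0.4943434 hr

0.5 hours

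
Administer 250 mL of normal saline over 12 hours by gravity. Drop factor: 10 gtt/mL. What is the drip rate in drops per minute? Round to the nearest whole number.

3 gtt/min

250 mL ÷ (12 hr × 60 = 720 min) = 0.3472222 mL/min
0.3472222 mL/min × 10 gtt/mL = 3.472222 gtt/min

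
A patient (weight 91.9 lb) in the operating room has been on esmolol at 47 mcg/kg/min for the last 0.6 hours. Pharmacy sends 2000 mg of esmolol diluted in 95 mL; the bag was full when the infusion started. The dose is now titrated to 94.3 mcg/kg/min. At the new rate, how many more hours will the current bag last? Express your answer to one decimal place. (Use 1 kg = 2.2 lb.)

Initial rate:
Weight = 91.9 lb ÷ 2.2 lb/kg = 41.77273 kg
Dose = 47 mcg/kg/min × 41.77273 kg = 1963.318 mcg/min
1963.318 mcg/min × 60 min/hr = 117799.1 mcg/hr
Concentration = 2000 mg ÷ 95 mL = 21.05263 mg/mL = 21052.63 mcg/mL
Rate = 117799.1 mcg/hr ÷ 21052.63 mcg/mL = 5.595457 mL/hr
Volume infused so far = 5.595457 mL/hr × 0.6 hr = 3.357274 mL
Volume remaining = 95 − 3.357274 = 91.64273 mL
New rate:
Dose = 94.3 mcg/kg/min × 41.77273 kg = 3939.168 mcg/min
3939.168 mcg/min × 60 min/hr = 236350.1 mcg/hr
Rate = 236350.1 mcg/hr ÷ 21052.63 mcg/mL = 11.22663 mL/hr
Time remaining = 91.64273 mL ÷ 11.22663 mL/hr = 8.162978 hr

8.2 hours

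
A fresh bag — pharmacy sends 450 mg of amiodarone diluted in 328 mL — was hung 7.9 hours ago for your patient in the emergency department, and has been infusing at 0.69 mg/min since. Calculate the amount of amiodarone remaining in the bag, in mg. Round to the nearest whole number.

0.69 mg/min × 60 min/hr = 41.4 mg/hr
Concentration = 450 mg ÷ 328 mL = 1.371951 mg/mL
Rate = 41.4 mg/hr ÷ 1.371951 mg/mL = 30.176 mL/hr
Volume infused = 30.176 mL/hr × 7.9 hr = 238.3904 mL
Volume remaining = 328 − 238.3904 = 89.6096 mL
Drug remaining = 89.6096 mL × 1.371951 mg/mL = 122.94 mg

123 mg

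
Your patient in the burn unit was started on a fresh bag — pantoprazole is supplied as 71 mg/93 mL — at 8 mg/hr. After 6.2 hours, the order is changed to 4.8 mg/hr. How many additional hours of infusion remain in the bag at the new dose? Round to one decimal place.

4.5 hours

Initial rate:
Concentration = 71 mg ÷ 93 mL = 0.7634409 mg/mL
Rate = 8 mg/hr ÷ 0.7634409 mg/mL = 10.47887 mL/hr
Volume infused so far = 10.47887 mL/hr × 6.2 hr = 64.96901 mL
Volume remaining = 93 − 64.96901 = 28.03099 mL
New rate:
Rate = 4.8 mg/hr ÷ 0.7634409 mg/mL = 6.287324 mL/hr
Time remaining = 28.03099 mL ÷ 6.287324 mL/hr = 4.458333 hr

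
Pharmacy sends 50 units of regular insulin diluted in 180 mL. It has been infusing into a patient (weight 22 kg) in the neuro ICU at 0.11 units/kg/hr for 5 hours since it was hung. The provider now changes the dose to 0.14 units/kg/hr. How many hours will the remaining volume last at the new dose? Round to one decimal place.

Initial rate:
Dose = 0.11 units/kg/hr × 22 kg = 2.42 units/hr
Concentration = 50 units ÷ 180 mL = 0.2777778 units/mL
Rate = 2.42 units/hr ÷ 0.2777778 units/mL = 8.712 mL/hr
Volume infused so far = 8.712 mL/hr × 5 hr = 43.56 mL
Volume remaining = 180 − 43.56 = 136.44 mL
New rate:
Dose = 0.14 units/kg/hr × 22 kg = 3.08 units/hr
Rate = 3.08 units/hr ÷ 0.2777778 units/mL = 11.088 mL/hr
Time remaining = 136.44 mL ÷ 11.088 mL/hr = 12.30519 hr

12.3 hours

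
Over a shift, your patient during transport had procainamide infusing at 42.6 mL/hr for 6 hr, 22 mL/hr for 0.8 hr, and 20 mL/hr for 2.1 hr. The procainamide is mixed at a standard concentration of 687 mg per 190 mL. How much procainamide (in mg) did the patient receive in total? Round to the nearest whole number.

Concentration = 687 mg ÷ 190 mL = 3.615789 mg/mL
Stage 1: 42.6 mL/hr × 6 hr = 255.6 mL → 255.6 mL × 3.615789 mg/mL = 924.1958 mg
Stage 2: 22 mL/hr × 0.8 hr = 17.6 mL → 17.6 mL × 3.615789 mg/mL = 63.63789 mg
Stage 3: 20 mL/hr × 2.1 hr = 42 mL → 42 mL × 3.615789 mg/mL = 151.8632 mg
Total = 924.1958 + 63.63789 + 151.8632 = 1139.697 mg

1140 mg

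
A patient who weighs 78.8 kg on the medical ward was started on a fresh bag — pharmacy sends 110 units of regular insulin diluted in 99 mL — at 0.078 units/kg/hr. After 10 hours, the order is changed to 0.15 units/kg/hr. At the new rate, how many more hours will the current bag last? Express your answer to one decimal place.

Initial rate:
Dose = 0.078 units/kg/hr × 78.8 kg = 6.1464 units/hr
Concentration = 110 units ÷ 99 mL = 1.111111 units/mL
Rate = 6.1464 units/hr ÷ 1.111111 units/mL = 5.53176 mL/hr
Volume infused so far = 5.53176 mL/hr × 10 hr = 55.3176 mL
Volume remaining = 99 − 55.3176 = 43.6824 mL
New rate:
Dose = 0.15 units/kg/hr × 78.8 kg = 11.82 units/hr
Rate = 11.82 units/hr ÷ 1.111111 units/mL = 10.638 mL/hr
Time remaining = 43.6824 mL ÷ 10.638 mL/hr = 4.106261 hr

4.1 hours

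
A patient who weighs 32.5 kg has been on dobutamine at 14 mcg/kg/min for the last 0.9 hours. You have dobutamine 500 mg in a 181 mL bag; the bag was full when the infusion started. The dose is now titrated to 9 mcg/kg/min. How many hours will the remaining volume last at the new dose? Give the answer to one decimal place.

Initial rate:
Dose = 14 mcg/kg/min × 32.5 kg = 455 mcg/min
455 mcg/min × 60 min/hr = 27300 mcg/hr
Concentration = 500 mg ÷ 181 mL = 2.762431 mg/mL = 2762.431 mcg/mL
Rate = 27300 mcg/hr ÷ 2762.431 mcg/mL = 9.8826 mL/hr
Volume infused so far = 9.8826 mL/hr × 0.9 hr = 8.89434 mL
Volume remaining = 181 − 8.89434 = 172.1057 mL
New rate:
Dose = 9 mcg/kg/min × 32.5 kg = 292.5 mcg/min
292.5 mcg/min × 60 min/hr = 17550 mcg/hr
Rate = 17550 mcg/hr ÷ 2762.431 mcg/mL = 6.3531 mL/hr
Time remaining = 172.1057 mL ÷ 6.3531 mL/hr = 27.09003 hr

27.1 hours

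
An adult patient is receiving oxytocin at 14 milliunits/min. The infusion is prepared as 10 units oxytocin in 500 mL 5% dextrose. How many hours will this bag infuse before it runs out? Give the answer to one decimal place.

14 milliunits/min × 60 min/hr = 840 milliunits/hr
Concentration = 10 units ÷ 500 mL = 0.02 units/mL = 20 milliunits/mL
Rate = 840 milliunits/hr ÷ 20 milliunits/mL = 42 mL/hr
Duration = 500 mL ÷ 42 mL/hr = 11.90476 hr

11.9 hours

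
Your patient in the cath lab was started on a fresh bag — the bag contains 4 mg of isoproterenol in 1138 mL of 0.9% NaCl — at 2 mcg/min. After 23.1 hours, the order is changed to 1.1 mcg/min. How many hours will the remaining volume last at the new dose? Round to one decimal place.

18.6 hours

Initial rate:
2 mcg/min × 60 min/hr = 120 mcg/hr
Concentration = 4 mg ÷ 1138 mL = 0.003514938 mg/mL = 3.514938 mcg/mL
Rate = 120 mcg/hr ÷ 3.514938 mcg/mL = 34.14 mL/hr
Volume infused so far = 34.14 mL/hr × 23.1 hr = 788.634 mL
Volume remaining = 1138 − 788.634 = 349.366 mL
New rate:
1.1 mcg/min × 60 min/hr = 66 mcg/hr
Rate = 66 mcg/hr ÷ 3.514938 mcg/mL = 18.777 mL/hr
Time remaining = 349.366 mL ÷ 18.777 mL/hr = 18.60606 hr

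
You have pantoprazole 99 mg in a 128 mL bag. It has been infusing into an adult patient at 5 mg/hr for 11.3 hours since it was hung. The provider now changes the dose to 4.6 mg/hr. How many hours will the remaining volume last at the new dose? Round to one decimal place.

Initial rate:
Concentration = 99 mg ÷ 128 mL = 0.7734375 mg/mL
Rate = 5 mg/hr ÷ 0.7734375 mg/mL = 6.464646 mL/hr
Volume infused so far = 6.464646 mL/hr × 11.3 hr = 73.05051 mL
Volume remaining = 128 − 73.05051 = 54.94949 mL
New rate:
Rate = 4.6 mg/hr ÷ 0.7734375 mg/mL = 5.947475 mL/hr
Time remaining = 54.94949 mL ÷ 5.947475 mL/hr = 9.23913 hr

9.2 hours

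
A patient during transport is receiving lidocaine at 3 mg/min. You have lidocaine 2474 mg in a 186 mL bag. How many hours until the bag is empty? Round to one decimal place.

3 mg/min × 60 min/hr = 180 mg/hr
Concentration = 2474 mg ÷ 186 mL = 13.30108 mg/mL
Rate = 180 mg/hr ÷ 13.30108 mg/mL = 13.53274 mL/hr
Duration = 186 mL ÷ 13.53274 mL/hr = 13.74444 hr

13.7 hours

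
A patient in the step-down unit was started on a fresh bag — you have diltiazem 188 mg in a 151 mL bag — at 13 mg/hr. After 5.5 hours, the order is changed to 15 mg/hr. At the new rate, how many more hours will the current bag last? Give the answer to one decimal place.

Initial rate:
Concentration = 188 mg ÷ 151 mL = 1.245033 mg/mL
Rate = 13 mg/hr ÷ 1.245033 mg/mL = 10.44149 mL/hr
Volume infused so far = 10.44149 mL/hr × 5.5 hr = 57.42819 mL
Volume remaining = 151 − 57.42819 = 93.57181 mL
New rate:
Rate = 15 mg/hr ÷ 1.245033 mg/mL = 12.04787 mL/hr
Time remaining = 93.57181 mL ÷ 12.04787 mL/hr = 7.766667 hr

7.8 hours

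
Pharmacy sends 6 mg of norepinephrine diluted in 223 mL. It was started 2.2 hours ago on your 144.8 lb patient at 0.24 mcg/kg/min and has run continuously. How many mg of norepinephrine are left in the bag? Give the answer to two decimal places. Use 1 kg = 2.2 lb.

Weight = 144.8 lb ÷ 2.2 lb/kg = 65.81818 kg
Dose = 0.24 mcg/kg/min × 65.81818 kg = 15.79636 mcg/min
15.79636 mcg/min × 60 min/hr = 947.7818 mcg/hr
Concentration = 6 mg ÷ 223 mL = 0.02690583 mg/mL = 26.90583 mcg/mL
Rate = 947.7818 mcg/hr ÷ 26.90583 mcg/mL = 35.22589 mL/hr
Volume infused = 35.22589 mL/hr × 2.2 hr = 77.49696 mL
Volume remaining = 223 − 77.49696 = 145.503 mL
Drug remaining = 145.503 mL × 26.90583 mcg/mL = 3914.88 mcg = 3.91488 mg

3.91 mg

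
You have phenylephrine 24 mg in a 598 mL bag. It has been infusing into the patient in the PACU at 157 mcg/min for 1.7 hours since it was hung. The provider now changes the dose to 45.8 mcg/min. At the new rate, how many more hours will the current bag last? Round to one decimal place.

2.9 hours

Initial rate:
157 mcg/min × 60 min/hr = 9420 mcg/hr
Concentration = 24 mg ÷ 598 mL = 0.04013378 mg/mL = 40.13378 mcg/mL
Rate = 9420 mcg/hr ÷ 40.13378 mcg/mL = 234.715 mL/hr
Volume infused so far = 234.715 mL/hr × 1.7 hr = 399.0155 mL
Volume remaining = 598 − 399.0155 = 198.9845 mL
New rate:
45.8 mcg/min × 60 min/hr = 2748 mcg/hr
Rate = 2748 mcg/hr ÷ 40.13378 mcg/mL = 68.471 mL/hr
Time remaining = 198.9845 mL ÷ 68.471 mL/hr = 2.906114 hr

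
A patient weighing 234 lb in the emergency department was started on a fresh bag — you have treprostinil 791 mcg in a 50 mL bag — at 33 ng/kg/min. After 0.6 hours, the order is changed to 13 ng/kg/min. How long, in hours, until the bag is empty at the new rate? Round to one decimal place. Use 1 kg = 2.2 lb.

Initial rate:
Weight = 234 lb ÷ 2.2 lb/kg = 106.3636 kg
Dose = 33 ng/kg/min × 106.3636 kg = 3510 ng/min
3510 ng/min × 60 min/hr = 210600 ng/hr
Concentration = 791 mcg ÷ 50 mL = 15.82 mcg/mL = 15820 ng/mL
Rate = 210600 ng/hr ÷ 15820 ng/mL = 13.31226 mL/hr
Volume infused so far = 13.31226 mL/hr × 0.6 hr = 7.987358 mL
Volume remaining = 50 − 7.987358 = 42.01264 mL
New rate:
Dose = 13 ng/kg/min × 106.3636 kg = 1382.727 ng/min
1382.727 ng/min × 60 min/hr = 82963.64 ng/hr
Rate = 82963.64 ng/hr ÷ 15820 ng/mL = 5.244225 mL/hr
Time remaining = 42.01264 mL ÷ 5.244225 mL/hr = 8.011221 hr

8.0 hours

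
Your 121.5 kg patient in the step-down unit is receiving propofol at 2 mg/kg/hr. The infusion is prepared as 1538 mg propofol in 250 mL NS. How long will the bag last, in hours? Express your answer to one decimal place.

Dose = 2 mg/kg/hr × 121.5 kg = 243 mg/hr
Concentration = 1538 mg ÷ 250 mL = 6.152 mg/mL
Rate = 243 mg/hr ÷ 6.152 mg/mL = 39.49935 mL/hr
Duration = 250 mL ÷ 39.49935 mL/hr = 6.329218 hr

6.3 hours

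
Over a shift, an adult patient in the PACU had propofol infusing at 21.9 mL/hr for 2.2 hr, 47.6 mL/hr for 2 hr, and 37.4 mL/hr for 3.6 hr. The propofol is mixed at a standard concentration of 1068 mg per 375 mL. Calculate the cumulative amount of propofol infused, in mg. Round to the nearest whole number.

792 mg

Concentration = 1068 mg ÷ 375 mL = 2.848 mg/mL
Stage 1: 21.9 mL/hr × 2.2 hr = 48.18 mL → 48.18 mL × 2.848 mg/mL = 137.2166 mg
Stage 2: 47.6 mL/hr × 2 hr = 95.2 mL → 95.2 mL × 2.848 mg/mL = 271.1296 mg
Stage 3: 37.4 mL/hr × 3.6 hr = 134.64 mL → 134.64 mL × 2.848 mg/mL = 383.4547 mg
Total = 137.2166 + 271.1296 + 383.4547 = 791.801 mg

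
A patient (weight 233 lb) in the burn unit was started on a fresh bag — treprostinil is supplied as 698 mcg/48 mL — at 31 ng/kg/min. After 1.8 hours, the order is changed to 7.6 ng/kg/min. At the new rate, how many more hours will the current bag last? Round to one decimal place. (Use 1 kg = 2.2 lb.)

Initial rate:
Weight = 233 lb ÷ 2.2 lb/kg = 105.9091 kg
Dose = 31 ng/kg/min × 105.9091 kg = 3283.182 ng/min
3283.182 ng/min × 60 min/hr = 196990.9 ng/hr
Concentration = 698 mcg ÷ 48 mL = 14.54167 mcg/mL = 14541.67 ng/mL
Rate = 196990.9 ng/hr ÷ 14541.67 ng/mL = 13.54665 mL/hr
Volume infused so far = 13.54665 mL/hr × 1.8 hr = 24.38397 mL
Volume remaining = 48 − 24.38397 = 23.61603 mL
New rate:
Dose = 7.6 ng/kg/min × 105.9091 kg = 804.9091 ng/min
804.9091 ng/min × 60 min/hr = 48294.55 ng/hr
Rate = 48294.55 ng/hr ÷ 14541.67 ng/mL = 3.321115 mL/hr
Time remaining = 23.61603 mL ÷ 3.321115 mL/hr = 7.110873 hr

7.1 hours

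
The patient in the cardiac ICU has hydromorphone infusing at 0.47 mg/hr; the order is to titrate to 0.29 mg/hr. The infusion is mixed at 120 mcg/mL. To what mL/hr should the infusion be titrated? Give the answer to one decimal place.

2.4 mL/hr

Concentration = 120 mcg/mL = 0.12 mg/mL
Rate = 0.29 mg/hr ÷ 0.12 mg/mL = 2.416667 mL/hr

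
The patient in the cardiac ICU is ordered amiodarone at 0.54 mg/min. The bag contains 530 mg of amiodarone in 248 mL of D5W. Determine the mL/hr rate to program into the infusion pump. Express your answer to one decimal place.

0.54 mg/min × 60 min/hr = 32.4 mg/hr
Concentration = 530 mg ÷ 248 mL = 2.137097 mg/mL
Rate = 32.4 mg/hr ÷ 2.137097 mg/mL = 15.16075 mL/hr

15.2 mL/hr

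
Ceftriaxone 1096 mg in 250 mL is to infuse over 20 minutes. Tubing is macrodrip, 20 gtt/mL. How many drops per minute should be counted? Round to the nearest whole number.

250 gtt/min

250 mL ÷ (20 min) = 12.5 mL/min
12.5 mL/min × 20 gtt/mL = 250 gtt/min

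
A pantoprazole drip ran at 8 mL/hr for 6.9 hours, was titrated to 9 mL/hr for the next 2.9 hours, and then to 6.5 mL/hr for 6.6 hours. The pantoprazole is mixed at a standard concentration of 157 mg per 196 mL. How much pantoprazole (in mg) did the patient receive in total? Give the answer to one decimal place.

99.5 mg

Concentration = 157 mg ÷ 196 mL = 0.8010204 mg/mL
Stage 1: 8 mL/hr × 6.9 hr = 55.2 mL → 55.2 mL × 0.8010204 mg/mL = 44.21633 mg
Stage 2: 9 mL/hr × 2.9 hr = 26.1 mL → 26.1 mL × 0.8010204 mg/mL = 20.90663 mg
Stage 3: 6.5 mL/hr × 6.6 hr = 42.9 mL → 42.9 mL × 0.8010204 mg/mL = 34.36378 mg
Total = 44.21633 + 20.90663 + 34.36378 = 99.48673 mg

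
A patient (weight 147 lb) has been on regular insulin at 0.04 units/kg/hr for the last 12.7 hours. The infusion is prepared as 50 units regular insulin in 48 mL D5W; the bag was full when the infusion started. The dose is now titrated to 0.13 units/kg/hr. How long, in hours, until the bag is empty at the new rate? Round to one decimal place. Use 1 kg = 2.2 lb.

Initial rate:
Weight = 147 lb ÷ 2.2 lb/kg = 66.81818 kg
Dose = 0.04 units/kg/hr × 66.81818 kg = 2.672727 units/hr
Concentration = 50 units ÷ 48 mL = 1.041667 units/mL
Rate = 2.672727 units/hr ÷ 1.041667 units/mL = 2.565818 mL/hr
Volume infused so far = 2.565818 mL/hr × 12.7 hr = 32.58589 mL
Volume remaining = 48 − 32.58589 = 15.41411 mL
New rate:
Dose = 0.13 units/kg/hr × 66.81818 kg = 8.686364 units/hr
Rate = 8.686364 units/hr ÷ 1.041667 units/mL = 8.338909 mL/hr
Time remaining = 15.41411 mL ÷ 8.338909 mL/hr = 1.848456 hr

1.8 hours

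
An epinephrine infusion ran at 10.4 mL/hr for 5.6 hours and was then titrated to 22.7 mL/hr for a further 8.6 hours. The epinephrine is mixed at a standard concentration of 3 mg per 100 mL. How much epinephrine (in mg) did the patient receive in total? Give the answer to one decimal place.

Concentration = 3 mg ÷ 100 mL = 0.03 mg/mL
Stage 1: 10.4 mL/hr × 5.6 hr = 58.24 mL → 58.24 mL × 0.03 mg/mL = 1.7472 mg
Stage 2: 22.7 mL/hr × 8.6 hr = 195.22 mL → 195.22 mL × 0.03 mg/mL = 5.8566 mg
Total = 1.7472 + 5.8566 = 7.6038 mg

7.6 mg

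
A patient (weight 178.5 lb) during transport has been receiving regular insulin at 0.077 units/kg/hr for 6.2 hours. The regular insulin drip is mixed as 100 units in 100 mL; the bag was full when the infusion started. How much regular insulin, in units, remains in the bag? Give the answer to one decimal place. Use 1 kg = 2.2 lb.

Weight = 178.5 lb ÷ 2.2 lb/kg = 81.13636 kg
Dose = 0.077 units/kg/hr × 81.13636 kg = 6.2475 units/hr
Concentration = 100 units ÷ 100 mL = 1 units/mL
Rate = 6.2475 units/hr ÷ 1 units/mL = 6.2475 mL/hr
Volume infused = 6.2475 mL/hr × 6.2 hr = 38.7345 mL
Volume remaining = 100 − 38.7345 = 61.2655 mL
Drug remaining = 61.2655 mL × 1 units/mL = 61.2655 units

61.3 units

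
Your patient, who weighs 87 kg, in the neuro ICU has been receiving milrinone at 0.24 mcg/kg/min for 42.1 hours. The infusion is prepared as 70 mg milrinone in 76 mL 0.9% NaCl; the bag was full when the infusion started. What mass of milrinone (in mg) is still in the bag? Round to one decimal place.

17.3 mg

Dose = 0.24 mcg/kg/min × 87 kg = 20.88 mcg/min
20.88 mcg/min × 60 min/hr = 1252.8 mcg/hr
Concentration = 70 mg ÷ 76 mL = 0.9210526 mg/mL = 921.0526 mcg/mL
Rate = 1252.8 mcg/hr ÷ 921.0526 mcg/mL = 1.360183 mL/hr
Volume infused = 1.360183 mL/hr × 42.1 hr = 57.2637 mL
Volume remaining = 76 − 57.2637 = 18.7363 mL
Drug remaining = 18.7363 mL × 921.0526 mcg/mL = 17257.12 mcg = 17.25712 mg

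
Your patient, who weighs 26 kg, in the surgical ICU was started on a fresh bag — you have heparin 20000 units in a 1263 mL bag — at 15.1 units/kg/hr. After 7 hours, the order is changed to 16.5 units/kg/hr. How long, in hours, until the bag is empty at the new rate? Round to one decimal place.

40.2 hours

Initial rate:
Dose = 15.1 units/kg/hr × 26 kg = 392.6 units/hr
Concentration = 20000 units ÷ 1263 mL = 15.83531 units/mL
Rate = 392.6 units/hr ÷ 15.83531 units/mL = 24.79269 mL/hr
Volume infused so far = 24.79269 mL/hr × 7 hr = 173.5488 mL
Volume remaining = 1263 − 173.5488 = 1089.451 mL
New rate:
Dose = 16.5 units/kg/hr × 26 kg = 429 units/hr
Rate = 429 units/hr ÷ 15.83531 units/mL = 27.09135 mL/hr
Time remaining = 1089.451 mL ÷ 27.09135 mL/hr = 40.21399 hr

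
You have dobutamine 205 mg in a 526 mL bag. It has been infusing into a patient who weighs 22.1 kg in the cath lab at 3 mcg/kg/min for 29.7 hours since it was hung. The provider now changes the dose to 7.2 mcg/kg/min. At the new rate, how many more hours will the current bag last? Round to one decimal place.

Initial rate:
Dose = 3 mcg/kg/min × 22.1 kg = 66.3 mcg/min
66.3 mcg/min × 60 min/hr = 3978 mcg/hr
Concentration = 205 mg ÷ 526 mL = 0.3897338 mg/mL = 389.7338 mcg/mL
Rate = 3978 mcg/hr ÷ 389.7338 mcg/mL = 10.20697 mL/hr
Volume infused so far = 10.20697 mL/hr × 29.7 hr = 303.1469 mL
Volume remaining = 526 − 303.1469 = 222.8531 mL
New rate:
Dose = 7.2 mcg/kg/min × 22.1 kg = 159.12 mcg/min
159.12 mcg/min × 60 min/hr = 9547.2 mcg/hr
Rate = 9547.2 mcg/hr ÷ 389.7338 mcg/mL = 24.49672 mL/hr
Time remaining = 222.8531 mL ÷ 24.49672 mL/hr = 9.097264 hr

9.1 hours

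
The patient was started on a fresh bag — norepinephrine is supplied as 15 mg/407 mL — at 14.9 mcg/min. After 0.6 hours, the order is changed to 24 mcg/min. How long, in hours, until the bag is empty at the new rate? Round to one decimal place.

10.0 hours

Initial rate:
14.9 mcg/min × 60 min/hr = 894 mcg/hr
Concentration = 15 mg ÷ 407 mL = 0.03685504 mg/mL = 36.85504 mcg/mL
Rate = 894 mcg/hr ÷ 36.85504 mcg/mL = 24.2572 mL/hr
Volume infused so far = 24.2572 mL/hr × 0.6 hr = 14.55432 mL
Volume remaining = 407 − 14.55432 = 392.4457 mL
New rate:
24 mcg/min × 60 min/hr = 1440 mcg/hr
Rate = 1440 mcg/hr ÷ 36.85504 mcg/mL = 39.072 mL/hr
Time remaining = 392.4457 mL ÷ 39.072 mL/hr = 10.04417 hr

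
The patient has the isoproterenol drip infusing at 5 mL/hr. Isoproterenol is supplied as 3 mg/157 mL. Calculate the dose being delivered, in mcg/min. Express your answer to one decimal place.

1.6 mcg/min

Concentration = 3 mg ÷ 157 mL = 0.01910828 mg/mL = 19.10828 mcg/mL
Drug rate = 5 mL/hr × 19.10828 mcg/mL = 95.5414 mcg/hr
95.5414 mcg/hr ÷ 60 min/hr = 1.592357 mcg/min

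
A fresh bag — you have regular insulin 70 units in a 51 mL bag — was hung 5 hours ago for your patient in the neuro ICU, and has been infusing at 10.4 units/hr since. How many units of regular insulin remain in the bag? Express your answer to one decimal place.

18.0 units

Concentration = 70 units ÷ 51 mL = 1.372549 units/mL
Rate = 10.4 units/hr ÷ 1.372549 units/mL = 7.577143 mL/hr
Volume infused = 7.577143 mL/hr × 5 hr = 37.88571 mL
Volume remaining = 51 − 37.88571 = 13.11429 mL
Drug remaining = 13.11429 mL × 1.372549 units/mL = 18 units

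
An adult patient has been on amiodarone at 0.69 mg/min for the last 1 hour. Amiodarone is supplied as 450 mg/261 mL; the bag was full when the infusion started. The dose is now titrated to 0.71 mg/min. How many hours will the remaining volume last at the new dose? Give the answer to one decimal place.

9.6 hours

Initial rate:
0.69 mg/min × 60 min/hr = 41.4 mg/hr
Concentration = 450 mg ÷ 261 mL = 1.724138 mg/mL
Rate = 41.4 mg/hr ÷ 1.724138 mg/mL = 24.012 mL/hr
Volume infused so far = 24.012 mL/hr × 1 hr = 24.012 mL
Volume remaining = 261 − 24.012 = 236.988 mL
New rate:
0.71 mg/min × 60 min/hr = 42.6 mg/hr
Rate = 42.6 mg/hr ÷ 1.724138 mg/mL = 24.708 mL/hr
Time remaining = 236.988 mL ÷ 24.708 mL/hr = 9.591549 hr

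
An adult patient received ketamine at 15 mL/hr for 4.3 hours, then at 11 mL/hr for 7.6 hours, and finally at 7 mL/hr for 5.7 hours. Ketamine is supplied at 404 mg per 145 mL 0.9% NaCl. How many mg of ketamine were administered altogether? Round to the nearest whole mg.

Concentration = 404 mg ÷ 145 mL = 2.786207 mg/mL
Stage 1: 15 mL/hr × 4.3 hr = 64.5 mL → 64.5 mL × 2.786207 mg/mL = 179.7103 mg
Stage 2: 11 mL/hr × 7.6 hr = 83.6 mL → 83.6 mL × 2.786207 mg/mL = 232.9269 mg
Stage 3: 7 mL/hr × 5.7 hr = 39.9 mL → 39.9 mL × 2.786207 mg/mL = 111.1697 mg
Total = 179.7103 + 232.9269 + 111.1697 = 523.8069 mg

524 mg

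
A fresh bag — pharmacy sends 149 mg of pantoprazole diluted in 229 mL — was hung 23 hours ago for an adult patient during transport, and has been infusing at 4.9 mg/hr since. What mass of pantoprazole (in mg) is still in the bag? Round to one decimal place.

36.3 mg

Concentration = 149 mg ÷ 229 mL = 0.650655 mg/mL
Rate = 4.9 mg/hr ÷ 0.650655 mg/mL = 7.530872 mL/hr
Volume infused = 7.530872 mL/hr × 23 hr = 173.2101 mL
Volume remaining = 229 − 173.2101 = 55.78993 mL
Drug remaining = 55.78993 mL × 0.650655 mg/mL = 36.3 mg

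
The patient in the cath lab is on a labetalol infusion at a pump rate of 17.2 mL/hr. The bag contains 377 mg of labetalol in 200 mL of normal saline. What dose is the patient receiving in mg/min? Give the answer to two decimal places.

0.54 mg/min

Concentration = 377 mg ÷ 200 mL = 1.885 mg/mL
Drug rate = 17.2 mL/hr × 1.885 mg/mL = 32.422 mg/hr
32.422 mg/hr ÷ 60 min/hr = 0.5403667 mg/min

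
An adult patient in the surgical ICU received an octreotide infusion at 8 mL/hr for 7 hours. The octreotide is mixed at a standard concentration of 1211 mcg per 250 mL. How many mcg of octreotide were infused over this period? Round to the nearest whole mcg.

Concentration = 1211 mcg ÷ 250 mL = 4.844 mcg/mL
Drug rate = 8 mL/hr × 4.844 mcg/mL = 38.752 mcg/hr
Total = 38.752 mcg/hr × 7 hr = 271.264 mcg

271 mcg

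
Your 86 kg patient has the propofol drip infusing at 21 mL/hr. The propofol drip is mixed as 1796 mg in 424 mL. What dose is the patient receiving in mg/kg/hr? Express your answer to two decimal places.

1.03 mg/kg/hr

Concentration = 1796 mg ÷ 424 mL = 4.235849 mg/mL
Drug rate = 21 mL/hr × 4.235849 mg/mL = 88.95283 mg/hr
88.95283 mg/hr ÷ 86 kg = 1.034335 mg/kg/hr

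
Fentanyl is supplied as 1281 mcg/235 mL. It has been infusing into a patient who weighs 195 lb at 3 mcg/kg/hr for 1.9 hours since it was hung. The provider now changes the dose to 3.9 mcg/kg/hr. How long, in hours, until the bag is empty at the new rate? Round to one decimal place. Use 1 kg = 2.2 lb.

2.2 hours

Initial rate:
Weight = 195 lb ÷ 2.2 lb/kg = 88.63636 kg
Dose = 3 mcg/kg/hr × 88.63636 kg = 265.9091 mcg/hr
Concentration = 1281 mcg ÷ 235 mL = 5.451064 mcg/mL
Rate = 265.9091 mcg/hr ÷ 5.451064 mcg/mL = 48.78114 mL/hr
Volume infused so far = 48.78114 mL/hr × 1.9 hr = 92.68416 mL
Volume remaining = 235 − 92.68416 = 142.3158 mL
New rate:
Dose = 3.9 mcg/kg/hr × 88.63636 kg = 345.6818 mcg/hr
Rate = 345.6818 mcg/hr ÷ 5.451064 mcg/mL = 63.41548 mL/hr
Time remaining = 142.3158 mL ÷ 63.41548 mL/hr = 2.244181 hr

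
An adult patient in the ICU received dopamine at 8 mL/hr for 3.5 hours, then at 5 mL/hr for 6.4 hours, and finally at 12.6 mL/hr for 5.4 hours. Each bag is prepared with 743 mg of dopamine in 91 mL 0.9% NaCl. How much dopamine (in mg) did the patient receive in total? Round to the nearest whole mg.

Concentration = 743 mg ÷ 91 mL = 8.164835 mg/mL
Stage 1: 8 mL/hr × 3.5 hr = 28 mL → 28 mL × 8.164835 mg/mL = 228.6154 mg
Stage 2: 5 mL/hr × 6.4 hr = 32 mL → 32 mL × 8.164835 mg/mL = 261.2747 mg
Stage 3: 12.6 mL/hr × 5.4 hr = 68.04 mL → 68.04 mL × 8.164835 mg/mL = 555.5354 mg
Total = 228.6154 + 261.2747 + 555.5354 = 1045.425 mg

1045 mg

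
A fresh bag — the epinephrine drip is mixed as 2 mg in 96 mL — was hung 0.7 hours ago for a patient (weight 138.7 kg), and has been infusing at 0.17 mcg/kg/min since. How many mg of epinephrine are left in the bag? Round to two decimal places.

Dose = 0.17 mcg/kg/min × 138.7 kg = 23.579 mcg/min
23.579 mcg/min × 60 min/hr = 1414.74 mcg/hr
Concentration = 2 mg ÷ 96 mL = 0.02083333 mg/mL = 20.83333 mcg/mL
Rate = 1414.74 mcg/hr ÷ 20.83333 mcg/mL = 67.90752 mL/hr
Volume infused = 67.90752 mL/hr × 0.7 hr = 47.53526 mL
Volume remaining = 96 − 47.53526 = 48.46474 mL
Drug remaining = 48.46474 mL × 20.83333 mcg/mL = 1009.682 mcg = 1.009682 mg

1.01 mg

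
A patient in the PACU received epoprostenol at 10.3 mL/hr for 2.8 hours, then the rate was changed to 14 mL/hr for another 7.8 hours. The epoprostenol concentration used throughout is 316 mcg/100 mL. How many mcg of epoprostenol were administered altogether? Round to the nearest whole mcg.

Concentration = 316 mcg ÷ 100 mL = 3.16 mcg/mL
Stage 1: 10.3 mL/hr × 2.8 hr = 28.84 mL → 28.84 mL × 3.16 mcg/mL = 91.1344 mcg
Stage 2: 14 mL/hr × 7.8 hr = 109.2 mL → 109.2 mL × 3.16 mcg/mL = 345.072 mcg
Total = 91.1344 + 345.072 = 436.2064 mcg

436 mcg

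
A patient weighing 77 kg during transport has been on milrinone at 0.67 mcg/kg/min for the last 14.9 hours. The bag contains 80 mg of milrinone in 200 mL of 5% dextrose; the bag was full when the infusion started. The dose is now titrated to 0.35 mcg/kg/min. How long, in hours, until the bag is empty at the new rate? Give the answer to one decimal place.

Initial rate:
Dose = 0.67 mcg/kg/min × 77 kg = 51.59 mcg/min
51.59 mcg/min × 60 min/hr = 3095.4 mcg/hr
Concentration = 80 mg ÷ 200 mL = 0.4 mg/mL = 400 mcg/mL
Rate = 3095.4 mcg/hr ÷ 400 mcg/mL = 7.7385 mL/hr
Volume infused so far = 7.7385 mL/hr × 14.9 hr = 115.3037 mL
Volume remaining = 200 − 115.3037 = 84.69635 mL
New rate:
Dose = 0.35 mcg/kg/min × 77 kg = 26.95 mcg/min
26.95 mcg/min × 60 min/hr = 1617 mcg/hr
Rate = 1617 mcg/hr ÷ 400 mcg/mL = 4.0425 mL/hr
Time remaining = 84.69635 mL ÷ 4.0425 mL/hr = 20.95148 hr

21.0 hours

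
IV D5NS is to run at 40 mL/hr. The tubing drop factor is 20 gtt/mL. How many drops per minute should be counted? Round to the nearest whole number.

13 gtt/min

40 mL/hr ÷ 60 min/hr = 0.6666667 mL/min
0.6666667 mL/min × 20 gtt/mL = 13.33333 gtt/min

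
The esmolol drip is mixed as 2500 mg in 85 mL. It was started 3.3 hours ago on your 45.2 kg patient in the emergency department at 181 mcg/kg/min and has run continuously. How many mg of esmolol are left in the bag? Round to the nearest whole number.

880 mg

Dose = 181 mcg/kg/min × 45.2 kg = 8181.2 mcg/min
8181.2 mcg/min × 60 min/hr = 490872 mcg/hr
Concentration = 2500 mg ÷ 85 mL = 29.41176 mg/mL = 29411.76 mcg/mL
Rate = 490872 mcg/hr ÷ 29411.76 mcg/mL = 16.68965 mL/hr
Volume infused = 16.68965 mL/hr × 3.3 hr = 55.07584 mL
Volume remaining = 85 − 55.07584 = 29.92416 mL
Drug remaining = 29.92416 mL × 29411.76 mcg/mL = 880122.4 mcg = 880.1224 mg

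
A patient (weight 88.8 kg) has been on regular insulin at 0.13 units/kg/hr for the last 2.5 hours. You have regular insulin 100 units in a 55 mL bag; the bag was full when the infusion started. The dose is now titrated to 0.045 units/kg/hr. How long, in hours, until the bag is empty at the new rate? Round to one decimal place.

Initial rate:
Dose = 0.13 units/kg/hr × 88.8 kg = 11.544 units/hr
Concentration = 100 units ÷ 55 mL = 1.818182 units/mL
Rate = 11.544 units/hr ÷ 1.818182 units/mL = 6.3492 mL/hr
Volume infused so far = 6.3492 mL/hr × 2.5 hr = 15.873 mL
Volume remaining = 55 − 15.873 = 39.127 mL
New rate:
Dose = 0.045 units/kg/hr × 88.8 kg = 3.996 units/hr
Rate = 3.996 units/hr ÷ 1.818182 units/mL = 2.1978 mL/hr
Time remaining = 39.127 mL ÷ 2.1978 mL/hr = 17.8028 hr

17.8 hours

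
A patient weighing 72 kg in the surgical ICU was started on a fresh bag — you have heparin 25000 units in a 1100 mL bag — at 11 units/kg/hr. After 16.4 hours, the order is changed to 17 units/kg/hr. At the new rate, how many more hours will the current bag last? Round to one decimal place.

9.8 hours

Initial rate:
Dose = 11 units/kg/hr × 72 kg = 792 units/hr
Concentration = 25000 units ÷ 1100 mL = 22.72727 units/mL
Rate = 792 units/hr ÷ 22.72727 units/mL = 34.848 mL/hr
Volume infused so far = 34.848 mL/hr × 16.4 hr = 571.5072 mL
Volume remaining = 1100 − 571.5072 = 528.4928 mL
New rate:
Dose = 17 units/kg/hr × 72 kg = 1224 units/hr
Rate = 1224 units/hr ÷ 22.72727 units/mL = 53.856 mL/hr
Time remaining = 528.4928 mL ÷ 53.856 mL/hr = 9.813072 hr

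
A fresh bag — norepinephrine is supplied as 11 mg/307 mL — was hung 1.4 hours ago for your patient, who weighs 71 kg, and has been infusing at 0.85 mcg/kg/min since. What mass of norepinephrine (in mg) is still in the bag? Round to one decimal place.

5.9 mg

Dose = 0.85 mcg/kg/min × 71 kg = 60.35 mcg/min
60.35 mcg/min × 60 min/hr = 3621 mcg/hr
Concentration = 11 mg ÷ 307 mL = 0.03583062 mg/mL = 35.83062 mcg/mL
Rate = 3621 mcg/hr ÷ 35.83062 mcg/mL = 101.0588 mL/hr
Volume infused = 101.0588 mL/hr × 1.4 hr = 141.4823 mL
Volume remaining = 307 − 141.4823 = 165.5177 mL
Drug remaining = 165.5177 mL × 35.83062 mcg/mL = 5930.6 mcg = 5.9306 mg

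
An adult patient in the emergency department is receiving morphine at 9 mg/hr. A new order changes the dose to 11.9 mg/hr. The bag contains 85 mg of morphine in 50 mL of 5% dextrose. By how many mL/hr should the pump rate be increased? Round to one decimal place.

1.7 mL/hr

At the current dose:
Concentration = 85 mg ÷ 50 mL = 1.7 mg/mL
Rate = 9 mg/hr ÷ 1.7 mg/mL = 5.294118 mL/hr
At the new dose:
Rate = 11.9 mg/hr ÷ 1.7 mg/mL = 7 mL/hr
Change = 7 − 5.294118 = 1.705882 mL/hr → 1.705882 mL/hr increase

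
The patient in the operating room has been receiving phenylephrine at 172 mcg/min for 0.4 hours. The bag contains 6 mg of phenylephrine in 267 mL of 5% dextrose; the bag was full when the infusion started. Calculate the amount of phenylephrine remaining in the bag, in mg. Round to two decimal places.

1.87 mg

172 mcg/min × 60 min/hr = 10320 mcg/hr
Concentration = 6 mg ÷ 267 mL = 0.02247191 mg/mL = 22.47191 mcg/mL
Rate = 10320 mcg/hr ÷ 22.47191 mcg/mL = 459.24 mL/hr
Volume infused = 459.24 mL/hr × 0.4 hr = 183.696 mL
Volume remaining = 267 − 183.696 = 83.304 mL
Drug remaining = 83.304 mL × 22.47191 mcg/mL = 1872 mcg = 1.872 mg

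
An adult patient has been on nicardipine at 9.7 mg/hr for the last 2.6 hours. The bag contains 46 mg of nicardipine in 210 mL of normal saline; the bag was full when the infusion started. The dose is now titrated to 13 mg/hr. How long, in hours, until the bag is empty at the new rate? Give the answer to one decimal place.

1.6 hours

Initial rate:
Concentration = 46 mg ÷ 210 mL = 0.2190476 mg/mL
Rate = 9.7 mg/hr ÷ 0.2190476 mg/mL = 44.28261 mL/hr
Volume infused so far = 44.28261 mL/hr × 2.6 hr = 115.1348 mL
Volume remaining = 210 − 115.1348 = 94.86522 mL
New rate:
Rate = 13 mg/hr ÷ 0.2190476 mg/mL = 59.34783 mL/hr
Time remaining = 94.86522 mL ÷ 59.34783 mL/hr = 1.598462 hr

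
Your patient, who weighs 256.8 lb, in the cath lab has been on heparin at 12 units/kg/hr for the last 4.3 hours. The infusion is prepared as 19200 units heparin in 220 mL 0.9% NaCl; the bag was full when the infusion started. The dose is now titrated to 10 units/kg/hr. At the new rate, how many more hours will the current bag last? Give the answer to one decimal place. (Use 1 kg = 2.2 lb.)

11.3 hours

Initial rate:
Weight = 256.8 lb ÷ 2.2 lb/kg = 116.7273 kg
Dose = 12 units/kg/hr × 116.7273 kg = 1400.727 units/hr
Concentration = 19200 units ÷ 220 mL = 87.27273 units/mL
Rate = 1400.727 units/hr ÷ 87.27273 units/mL = 16.05 mL/hr
Volume infused so far = 16.05 mL/hr × 4.3 hr = 69.015 mL
Volume remaining = 220 − 69.015 = 150.985 mL
New rate:
Dose = 10 units/kg/hr × 116.7273 kg = 1167.273 units/hr
Rate = 1167.273 units/hr ÷ 87.27273 units/mL = 13.375 mL/hr
Time remaining = 150.985 mL ÷ 13.375 mL/hr = 11.2886 hr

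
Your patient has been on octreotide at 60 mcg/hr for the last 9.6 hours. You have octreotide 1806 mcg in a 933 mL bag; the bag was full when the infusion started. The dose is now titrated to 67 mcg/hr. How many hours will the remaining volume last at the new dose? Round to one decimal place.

18.4 hours

Initial rate:
Concentration = 1806 mcg ÷ 933 mL = 1.935691 mcg/mL
Rate = 60 mcg/hr ÷ 1.935691 mcg/mL = 30.99668 mL/hr
Volume infused so far = 30.99668 mL/hr × 9.6 hr = 297.5681 mL
Volume remaining = 933 − 297.5681 = 635.4319 mL
New rate:
Rate = 67 mcg/hr ÷ 1.935691 mcg/mL = 34.61296 mL/hr
Time remaining = 635.4319 mL ÷ 34.61296 mL/hr = 18.35821 hr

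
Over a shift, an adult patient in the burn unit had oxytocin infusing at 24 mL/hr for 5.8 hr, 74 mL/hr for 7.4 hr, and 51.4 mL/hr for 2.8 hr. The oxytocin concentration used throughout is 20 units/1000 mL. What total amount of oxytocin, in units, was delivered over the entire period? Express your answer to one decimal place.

16.6 units

Concentration = 20 units ÷ 1000 mL = 0.02 units/mL
Stage 1: 24 mL/hr × 5.8 hr = 139.2 mL → 139.2 mL × 0.02 units/mL = 2.784 units
Stage 2: 74 mL/hr × 7.4 hr = 547.6 mL → 547.6 mL × 0.02 units/mL = 10.952 units
Stage 3: 51.4 mL/hr × 2.8 hr = 143.92 mL → 143.92 mL × 0.02 units/mL = 2.8784 units
Total = 2.784 + 10.952 + 2.8784 = 16.6144 units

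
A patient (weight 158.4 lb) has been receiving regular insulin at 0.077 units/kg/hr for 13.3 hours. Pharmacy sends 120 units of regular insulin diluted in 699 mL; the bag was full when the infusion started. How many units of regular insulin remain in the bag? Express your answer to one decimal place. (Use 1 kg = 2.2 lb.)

46.3 units

Weight = 158.4 lb ÷ 2.2 lb/kg = 72 kg
Dose = 0.077 units/kg/hr × 72 kg = 5.544 units/hr
Concentration = 120 units ÷ 699 mL = 0.1716738 units/mL
Rate = 5.544 units/hr ÷ 0.1716738 units/mL = 32.2938 mL/hr
Volume infused = 32.2938 mL/hr × 13.3 hr = 429.5075 mL
Volume remaining = 699 − 429.5075 = 269.4925 mL
Drug remaining = 269.4925 mL × 0.1716738 units/mL = 46.2648 units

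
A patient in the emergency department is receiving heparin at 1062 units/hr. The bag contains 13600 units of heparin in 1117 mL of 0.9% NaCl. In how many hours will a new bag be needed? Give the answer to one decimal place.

Concentration = 13600 units ÷ 1117 mL = 12.17547 units/mL
Rate = 1062 units/hr ÷ 12.17547 units/mL = 87.22456 mL/hr
Duration = 1117 mL ÷ 87.22456 mL/hr = 12.80603 hr

12.8 hours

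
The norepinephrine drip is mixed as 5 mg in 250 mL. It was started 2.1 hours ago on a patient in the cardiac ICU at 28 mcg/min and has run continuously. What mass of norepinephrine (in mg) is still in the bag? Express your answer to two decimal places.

28 mcg/min × 60 min/hr = 1680 mcg/hr
Concentration = 5 mg ÷ 250 mL = 0.02 mg/mL = 20 mcg/mL
Rate = 1680 mcg/hr ÷ 20 mcg/mL = 84 mL/hr
Volume infused = 84 mL/hr × 2.1 hr = 176.4 mL
Volume remaining = 250 − 176.4 = 73.6 mL
Drug remaining = 73.6 mL × 20 mcg/mL = 1472 mcg = 1.472 mg

1.47 mg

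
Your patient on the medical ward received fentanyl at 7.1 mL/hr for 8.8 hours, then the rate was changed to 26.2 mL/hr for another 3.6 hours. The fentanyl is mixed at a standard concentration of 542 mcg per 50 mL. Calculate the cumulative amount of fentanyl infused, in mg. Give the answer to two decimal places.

1.70 mg

Concentration = 542 mcg ÷ 50 mL = 10.84 mcg/mL
Stage 1: 7.1 mL/hr × 8.8 hr = 62.48 mL → 62.48 mL × 10.84 mcg/mL = 677.2832 mcg
Stage 2: 26.2 mL/hr × 3.6 hr = 94.32 mL → 94.32 mL × 10.84 mcg/mL = 1022.429 mcg
Total = 677.2832 + 1022.429 = 1699.712 mcg = 1.699712 mg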